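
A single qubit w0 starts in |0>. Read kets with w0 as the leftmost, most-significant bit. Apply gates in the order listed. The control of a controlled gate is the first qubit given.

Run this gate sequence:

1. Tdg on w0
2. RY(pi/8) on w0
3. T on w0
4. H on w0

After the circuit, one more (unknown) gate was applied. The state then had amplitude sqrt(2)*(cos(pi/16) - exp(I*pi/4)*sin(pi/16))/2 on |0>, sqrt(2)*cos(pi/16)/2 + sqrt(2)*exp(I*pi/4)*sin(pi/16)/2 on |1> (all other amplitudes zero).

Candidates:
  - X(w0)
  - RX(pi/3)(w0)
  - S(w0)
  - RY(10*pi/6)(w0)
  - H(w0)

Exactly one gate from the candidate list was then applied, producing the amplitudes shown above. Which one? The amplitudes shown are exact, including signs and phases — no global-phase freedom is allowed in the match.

It was X(w0) that produced the state shown.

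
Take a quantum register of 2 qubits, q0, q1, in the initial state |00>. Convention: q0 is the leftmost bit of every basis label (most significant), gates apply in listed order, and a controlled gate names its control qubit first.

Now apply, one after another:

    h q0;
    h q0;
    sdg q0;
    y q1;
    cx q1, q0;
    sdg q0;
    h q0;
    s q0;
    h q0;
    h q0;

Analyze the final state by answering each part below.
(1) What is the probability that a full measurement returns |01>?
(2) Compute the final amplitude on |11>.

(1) The probability of measuring |01> is 1/2.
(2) |11> carries amplitude -sqrt(2)*I/2 in the final state.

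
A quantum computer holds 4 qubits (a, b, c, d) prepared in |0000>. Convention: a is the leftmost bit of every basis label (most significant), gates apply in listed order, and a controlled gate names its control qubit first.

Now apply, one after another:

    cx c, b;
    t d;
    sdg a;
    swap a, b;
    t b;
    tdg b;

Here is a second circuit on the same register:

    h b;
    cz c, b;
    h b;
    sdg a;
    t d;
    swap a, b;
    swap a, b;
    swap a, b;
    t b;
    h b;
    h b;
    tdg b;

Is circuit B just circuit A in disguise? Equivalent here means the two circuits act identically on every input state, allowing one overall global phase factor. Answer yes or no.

Yes, they are equivalent — the unitaries differ by at most a global phase.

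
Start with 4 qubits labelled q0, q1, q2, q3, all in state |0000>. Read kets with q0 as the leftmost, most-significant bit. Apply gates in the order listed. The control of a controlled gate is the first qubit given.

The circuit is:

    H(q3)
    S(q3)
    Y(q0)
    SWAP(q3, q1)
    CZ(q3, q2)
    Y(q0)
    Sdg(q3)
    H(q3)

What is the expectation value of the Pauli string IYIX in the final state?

The observable IYIX averages to 1.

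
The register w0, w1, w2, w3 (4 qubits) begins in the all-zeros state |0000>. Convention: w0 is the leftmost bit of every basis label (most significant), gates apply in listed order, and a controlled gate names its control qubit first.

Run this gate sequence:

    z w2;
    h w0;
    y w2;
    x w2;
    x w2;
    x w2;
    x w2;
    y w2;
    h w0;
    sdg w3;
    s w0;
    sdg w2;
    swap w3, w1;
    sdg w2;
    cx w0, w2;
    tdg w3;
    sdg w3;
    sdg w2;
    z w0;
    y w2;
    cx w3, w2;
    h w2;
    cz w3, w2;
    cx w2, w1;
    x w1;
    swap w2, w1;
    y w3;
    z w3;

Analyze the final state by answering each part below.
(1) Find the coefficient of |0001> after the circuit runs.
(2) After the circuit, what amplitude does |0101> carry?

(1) The final state's coefficient on |0001> equals 0. Key observation: the block from step 2 through step 9 cancels to the identity and can be dropped.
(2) |0101> carries amplitude -sqrt(2)/2 in the final state.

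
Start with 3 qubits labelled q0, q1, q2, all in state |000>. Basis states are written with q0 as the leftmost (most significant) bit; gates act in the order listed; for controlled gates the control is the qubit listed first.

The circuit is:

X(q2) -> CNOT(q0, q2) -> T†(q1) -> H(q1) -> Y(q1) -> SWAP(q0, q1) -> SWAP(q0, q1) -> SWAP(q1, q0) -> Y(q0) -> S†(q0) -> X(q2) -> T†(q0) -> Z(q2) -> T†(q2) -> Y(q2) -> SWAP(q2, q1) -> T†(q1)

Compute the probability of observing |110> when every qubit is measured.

A full measurement returns |110> with probability 1/2. Key observation: the block from step 6 through step 7 cancels to the identity and can be dropped.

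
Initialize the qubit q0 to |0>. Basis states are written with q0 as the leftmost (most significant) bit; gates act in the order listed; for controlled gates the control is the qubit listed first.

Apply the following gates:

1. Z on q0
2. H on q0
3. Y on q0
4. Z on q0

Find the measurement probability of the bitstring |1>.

The probability of measuring |1> is 1/2.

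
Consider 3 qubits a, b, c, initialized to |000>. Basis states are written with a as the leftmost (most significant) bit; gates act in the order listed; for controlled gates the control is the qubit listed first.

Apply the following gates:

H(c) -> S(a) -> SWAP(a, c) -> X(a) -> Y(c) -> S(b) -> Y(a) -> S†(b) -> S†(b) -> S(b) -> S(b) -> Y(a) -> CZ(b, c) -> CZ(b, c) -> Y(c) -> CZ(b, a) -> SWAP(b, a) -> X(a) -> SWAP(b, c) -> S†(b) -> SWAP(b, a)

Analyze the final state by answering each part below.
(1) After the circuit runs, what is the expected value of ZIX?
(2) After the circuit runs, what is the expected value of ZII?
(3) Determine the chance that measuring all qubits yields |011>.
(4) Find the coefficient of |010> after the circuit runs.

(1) In the final state, ZIX has expectation 1. Key observation: steps 7-12 multiply out to the identity, so the circuit reduces to the remaining gates.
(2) In the final state, ZII has expectation 1.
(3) A full measurement returns |011> with probability 1/2.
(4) |010> carries amplitude sqrt(2)/2 in the final state.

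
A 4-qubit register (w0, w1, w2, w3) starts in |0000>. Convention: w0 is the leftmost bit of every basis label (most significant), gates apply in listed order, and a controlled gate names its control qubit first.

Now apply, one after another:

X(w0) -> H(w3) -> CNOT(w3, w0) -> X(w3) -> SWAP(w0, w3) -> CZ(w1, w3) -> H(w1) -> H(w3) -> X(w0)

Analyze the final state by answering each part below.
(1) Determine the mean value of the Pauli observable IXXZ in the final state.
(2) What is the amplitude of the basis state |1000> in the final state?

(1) The observable IXXZ averages to 0.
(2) |1000> carries amplitude sqrt(2)/4 in the final state.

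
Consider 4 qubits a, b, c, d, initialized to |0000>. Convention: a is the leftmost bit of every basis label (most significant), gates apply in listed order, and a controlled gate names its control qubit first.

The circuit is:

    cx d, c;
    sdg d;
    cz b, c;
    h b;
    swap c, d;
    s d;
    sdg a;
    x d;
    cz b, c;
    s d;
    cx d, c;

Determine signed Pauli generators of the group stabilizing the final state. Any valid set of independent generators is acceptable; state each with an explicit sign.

The stabilizer group can be generated by +IXII, +ZIII, -IIZI, -IIIZ, among other valid generating sets.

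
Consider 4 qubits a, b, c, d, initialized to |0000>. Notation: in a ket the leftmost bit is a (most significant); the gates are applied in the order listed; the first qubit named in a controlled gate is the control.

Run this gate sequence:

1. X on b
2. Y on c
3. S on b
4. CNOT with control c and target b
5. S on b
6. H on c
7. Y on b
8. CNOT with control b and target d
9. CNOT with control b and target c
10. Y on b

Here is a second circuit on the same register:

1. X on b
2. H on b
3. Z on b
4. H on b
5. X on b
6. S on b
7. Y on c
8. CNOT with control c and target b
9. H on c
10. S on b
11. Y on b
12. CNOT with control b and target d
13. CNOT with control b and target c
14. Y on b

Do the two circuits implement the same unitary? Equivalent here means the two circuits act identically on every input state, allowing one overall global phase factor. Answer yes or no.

Yes — the two circuits implement the same unitary up to a global phase.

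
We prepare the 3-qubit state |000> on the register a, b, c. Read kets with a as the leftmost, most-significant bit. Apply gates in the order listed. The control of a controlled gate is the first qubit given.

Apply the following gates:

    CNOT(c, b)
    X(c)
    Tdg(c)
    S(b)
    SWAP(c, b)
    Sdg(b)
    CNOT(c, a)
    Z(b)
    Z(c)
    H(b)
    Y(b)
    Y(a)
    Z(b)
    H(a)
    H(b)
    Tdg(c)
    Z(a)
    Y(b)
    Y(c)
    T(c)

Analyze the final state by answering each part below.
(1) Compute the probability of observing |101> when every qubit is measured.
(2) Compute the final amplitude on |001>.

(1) Outcome |101> occurs with probability 1/2.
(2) The final state's coefficient on |001> equals -sqrt(2)*I/2.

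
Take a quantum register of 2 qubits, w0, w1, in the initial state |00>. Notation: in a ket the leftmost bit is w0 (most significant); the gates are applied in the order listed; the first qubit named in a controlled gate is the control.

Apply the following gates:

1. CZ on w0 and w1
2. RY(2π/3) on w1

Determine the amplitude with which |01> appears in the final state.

|01> carries amplitude sqrt(3)/2 in the final state.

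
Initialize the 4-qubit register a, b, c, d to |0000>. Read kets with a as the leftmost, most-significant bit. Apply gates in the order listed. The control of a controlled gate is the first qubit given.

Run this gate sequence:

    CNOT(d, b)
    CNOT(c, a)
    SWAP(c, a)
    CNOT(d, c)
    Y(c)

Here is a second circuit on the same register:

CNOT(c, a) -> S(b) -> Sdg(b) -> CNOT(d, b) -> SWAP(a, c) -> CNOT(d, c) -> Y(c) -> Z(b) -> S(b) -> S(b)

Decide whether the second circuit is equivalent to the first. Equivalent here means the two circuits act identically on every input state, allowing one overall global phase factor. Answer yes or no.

Yes — the two circuits implement the same unitary up to a global phase.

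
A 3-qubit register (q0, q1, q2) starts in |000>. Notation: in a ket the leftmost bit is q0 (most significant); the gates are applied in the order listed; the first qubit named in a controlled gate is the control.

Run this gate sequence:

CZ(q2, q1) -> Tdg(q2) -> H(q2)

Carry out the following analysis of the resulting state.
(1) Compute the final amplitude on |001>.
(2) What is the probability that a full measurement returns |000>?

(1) The final state's coefficient on |001> equals sqrt(2)/2.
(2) A full measurement returns |000> with probability 1/2.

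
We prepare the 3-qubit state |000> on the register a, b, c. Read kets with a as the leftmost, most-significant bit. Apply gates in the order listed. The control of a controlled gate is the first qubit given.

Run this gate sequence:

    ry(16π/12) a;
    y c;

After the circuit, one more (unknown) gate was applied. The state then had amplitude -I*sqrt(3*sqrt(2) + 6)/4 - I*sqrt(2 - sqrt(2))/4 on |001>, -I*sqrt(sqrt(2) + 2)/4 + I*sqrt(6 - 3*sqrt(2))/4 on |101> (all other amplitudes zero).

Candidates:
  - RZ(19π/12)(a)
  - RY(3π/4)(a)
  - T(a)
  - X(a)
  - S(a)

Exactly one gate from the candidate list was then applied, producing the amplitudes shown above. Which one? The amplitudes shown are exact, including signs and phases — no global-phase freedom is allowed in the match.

The unique candidate consistent with the amplitudes is RY(3π/4)(a).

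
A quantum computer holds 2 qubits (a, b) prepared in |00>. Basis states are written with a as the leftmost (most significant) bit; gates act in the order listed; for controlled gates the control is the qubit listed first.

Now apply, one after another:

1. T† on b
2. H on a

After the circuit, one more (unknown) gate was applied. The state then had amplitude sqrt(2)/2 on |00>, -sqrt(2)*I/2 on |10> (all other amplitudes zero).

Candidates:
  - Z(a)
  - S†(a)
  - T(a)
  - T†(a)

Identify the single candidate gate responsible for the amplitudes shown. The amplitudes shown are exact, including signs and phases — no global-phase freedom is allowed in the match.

The applied gate was S†(a).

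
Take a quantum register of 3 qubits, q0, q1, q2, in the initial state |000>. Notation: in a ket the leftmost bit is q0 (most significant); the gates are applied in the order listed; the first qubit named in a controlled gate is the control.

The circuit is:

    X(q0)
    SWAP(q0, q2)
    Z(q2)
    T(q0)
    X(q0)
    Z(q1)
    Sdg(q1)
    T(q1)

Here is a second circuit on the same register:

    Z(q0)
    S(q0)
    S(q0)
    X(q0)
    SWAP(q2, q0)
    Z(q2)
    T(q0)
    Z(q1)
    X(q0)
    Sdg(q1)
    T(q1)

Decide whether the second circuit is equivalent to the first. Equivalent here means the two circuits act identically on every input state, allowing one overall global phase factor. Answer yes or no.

Yes: on every input state the two circuits agree up to one overall phase factor.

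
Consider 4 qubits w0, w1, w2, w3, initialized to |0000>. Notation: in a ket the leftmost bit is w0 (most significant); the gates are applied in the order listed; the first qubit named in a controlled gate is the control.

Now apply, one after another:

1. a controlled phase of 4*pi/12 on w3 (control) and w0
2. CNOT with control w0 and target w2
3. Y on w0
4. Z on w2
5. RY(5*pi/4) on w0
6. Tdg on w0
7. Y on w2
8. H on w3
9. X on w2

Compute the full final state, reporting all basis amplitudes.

The resulting statevector has amplitude sqrt(2*sqrt(2) + 4)/4 on |0000>, sqrt(2*sqrt(2) + 4)/4 on |0001>, -sqrt(4 - 2*sqrt(2))*exp(3*I*pi/4)/4 on |1000>, -sqrt(4 - 2*sqrt(2))*exp(3*I*pi/4)/4 on |1001>, and 0 on every other basis state.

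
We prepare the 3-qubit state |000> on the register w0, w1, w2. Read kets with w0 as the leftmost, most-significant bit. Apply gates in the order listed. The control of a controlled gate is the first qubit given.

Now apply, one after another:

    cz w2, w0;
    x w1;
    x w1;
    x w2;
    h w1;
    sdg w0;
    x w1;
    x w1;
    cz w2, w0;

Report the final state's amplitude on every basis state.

The final amplitudes are sqrt(2)/2 on |001>, sqrt(2)/2 on |011>, and 0 on every other basis state.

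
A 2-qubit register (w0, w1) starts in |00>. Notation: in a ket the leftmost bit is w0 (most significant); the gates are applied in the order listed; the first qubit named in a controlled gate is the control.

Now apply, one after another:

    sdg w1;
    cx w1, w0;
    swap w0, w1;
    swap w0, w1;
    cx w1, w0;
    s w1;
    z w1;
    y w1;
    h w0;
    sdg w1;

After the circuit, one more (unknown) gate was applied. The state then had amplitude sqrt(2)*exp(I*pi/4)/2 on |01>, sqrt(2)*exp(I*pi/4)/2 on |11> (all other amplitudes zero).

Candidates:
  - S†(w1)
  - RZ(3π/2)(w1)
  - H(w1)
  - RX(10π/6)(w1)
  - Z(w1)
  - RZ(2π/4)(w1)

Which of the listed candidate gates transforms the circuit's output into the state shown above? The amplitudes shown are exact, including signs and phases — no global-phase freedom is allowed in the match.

The unique candidate consistent with the amplitudes is RZ(2π/4)(w1). Key observation: the block from step 1 through step 6 cancels to the identity and can be dropped.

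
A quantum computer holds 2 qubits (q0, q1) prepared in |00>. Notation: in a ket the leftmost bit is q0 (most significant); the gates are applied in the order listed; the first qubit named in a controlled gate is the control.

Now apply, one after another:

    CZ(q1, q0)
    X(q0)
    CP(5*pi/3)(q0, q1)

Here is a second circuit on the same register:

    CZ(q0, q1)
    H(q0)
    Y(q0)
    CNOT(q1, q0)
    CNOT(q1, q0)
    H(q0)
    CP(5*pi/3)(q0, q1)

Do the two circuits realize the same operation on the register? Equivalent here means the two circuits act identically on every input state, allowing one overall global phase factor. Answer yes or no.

No: there is an input state on which the two circuits produce genuinely different outputs (not merely differing by a phase).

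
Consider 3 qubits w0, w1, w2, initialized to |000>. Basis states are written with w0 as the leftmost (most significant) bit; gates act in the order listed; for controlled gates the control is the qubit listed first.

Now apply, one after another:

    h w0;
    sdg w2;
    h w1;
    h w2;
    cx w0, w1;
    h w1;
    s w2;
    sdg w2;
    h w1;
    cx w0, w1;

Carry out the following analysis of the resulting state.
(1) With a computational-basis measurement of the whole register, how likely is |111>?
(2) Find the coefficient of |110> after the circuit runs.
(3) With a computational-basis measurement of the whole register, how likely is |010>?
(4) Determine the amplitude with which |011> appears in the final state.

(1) A full measurement returns |111> with probability 1/8. Key observation: the block from step 5 through step 10 cancels to the identity and can be dropped.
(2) The amplitude on |110> is sqrt(2)/4.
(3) The probability of measuring |010> is 1/8.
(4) The final state's coefficient on |011> equals sqrt(2)/4.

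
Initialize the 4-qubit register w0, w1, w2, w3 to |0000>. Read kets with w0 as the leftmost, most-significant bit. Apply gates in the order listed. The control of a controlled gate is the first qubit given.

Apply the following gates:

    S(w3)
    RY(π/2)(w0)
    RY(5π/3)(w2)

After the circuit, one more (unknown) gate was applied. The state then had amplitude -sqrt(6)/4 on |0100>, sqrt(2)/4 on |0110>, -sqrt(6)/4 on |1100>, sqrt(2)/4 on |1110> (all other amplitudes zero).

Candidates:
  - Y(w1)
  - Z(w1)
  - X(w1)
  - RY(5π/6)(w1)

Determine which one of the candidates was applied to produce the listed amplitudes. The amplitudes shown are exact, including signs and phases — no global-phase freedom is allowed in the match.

It was X(w1) that produced the state shown.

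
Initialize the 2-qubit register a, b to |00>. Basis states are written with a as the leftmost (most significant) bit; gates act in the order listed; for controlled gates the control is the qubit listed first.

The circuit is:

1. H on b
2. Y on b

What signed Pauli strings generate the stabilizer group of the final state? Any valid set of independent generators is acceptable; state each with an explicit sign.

The stabilizer group can be generated by -IX, +ZI, among other valid generating sets.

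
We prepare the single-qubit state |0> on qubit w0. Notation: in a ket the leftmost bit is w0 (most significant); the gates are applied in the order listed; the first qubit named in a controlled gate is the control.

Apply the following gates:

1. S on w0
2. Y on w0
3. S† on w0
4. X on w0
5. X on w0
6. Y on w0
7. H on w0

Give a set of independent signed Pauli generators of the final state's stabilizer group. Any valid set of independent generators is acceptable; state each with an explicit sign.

The final state is stabilized by the group generated by +X; other independent generating sets are equally valid. Key observation: steps 4-5 multiply out to the identity, so the circuit reduces to the remaining gates.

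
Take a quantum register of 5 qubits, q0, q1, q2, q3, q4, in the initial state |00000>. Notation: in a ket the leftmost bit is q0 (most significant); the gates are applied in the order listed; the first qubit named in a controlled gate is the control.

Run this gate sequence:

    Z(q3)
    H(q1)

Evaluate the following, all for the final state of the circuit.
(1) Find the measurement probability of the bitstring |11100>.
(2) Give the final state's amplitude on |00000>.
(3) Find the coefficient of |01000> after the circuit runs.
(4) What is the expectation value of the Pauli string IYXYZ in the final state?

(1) Outcome |11100> occurs with probability 0.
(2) |00000> carries amplitude sqrt(2)/2 in the final state.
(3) |01000> carries amplitude sqrt(2)/2 in the final state.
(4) The expectation value of IYXYZ is 0.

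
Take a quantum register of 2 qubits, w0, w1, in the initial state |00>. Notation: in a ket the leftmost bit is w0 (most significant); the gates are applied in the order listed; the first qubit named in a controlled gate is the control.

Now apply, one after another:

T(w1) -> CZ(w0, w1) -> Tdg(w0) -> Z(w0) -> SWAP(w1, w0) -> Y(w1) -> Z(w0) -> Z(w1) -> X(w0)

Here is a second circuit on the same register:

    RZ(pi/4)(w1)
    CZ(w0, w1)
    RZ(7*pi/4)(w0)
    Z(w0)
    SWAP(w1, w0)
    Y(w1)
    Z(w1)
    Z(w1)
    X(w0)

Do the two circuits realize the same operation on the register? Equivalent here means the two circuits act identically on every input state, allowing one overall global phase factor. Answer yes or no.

No, they are not equivalent — no single phase factor reconciles the two unitaries.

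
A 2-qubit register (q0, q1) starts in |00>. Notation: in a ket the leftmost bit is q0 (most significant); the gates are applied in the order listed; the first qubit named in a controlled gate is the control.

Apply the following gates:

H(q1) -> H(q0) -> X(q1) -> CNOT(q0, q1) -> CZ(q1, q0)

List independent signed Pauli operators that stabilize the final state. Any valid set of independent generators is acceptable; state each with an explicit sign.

The final state is stabilized by the group generated by +XZ, +ZX; other independent generating sets are equally valid.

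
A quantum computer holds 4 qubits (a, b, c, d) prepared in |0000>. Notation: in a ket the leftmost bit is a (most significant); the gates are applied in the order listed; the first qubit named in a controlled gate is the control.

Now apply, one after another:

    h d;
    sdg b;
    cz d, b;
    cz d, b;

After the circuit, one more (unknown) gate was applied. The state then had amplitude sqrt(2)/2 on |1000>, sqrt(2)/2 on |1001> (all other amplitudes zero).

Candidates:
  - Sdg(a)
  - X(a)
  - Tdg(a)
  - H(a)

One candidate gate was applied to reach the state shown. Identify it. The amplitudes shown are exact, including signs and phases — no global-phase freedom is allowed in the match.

The applied gate was X(a).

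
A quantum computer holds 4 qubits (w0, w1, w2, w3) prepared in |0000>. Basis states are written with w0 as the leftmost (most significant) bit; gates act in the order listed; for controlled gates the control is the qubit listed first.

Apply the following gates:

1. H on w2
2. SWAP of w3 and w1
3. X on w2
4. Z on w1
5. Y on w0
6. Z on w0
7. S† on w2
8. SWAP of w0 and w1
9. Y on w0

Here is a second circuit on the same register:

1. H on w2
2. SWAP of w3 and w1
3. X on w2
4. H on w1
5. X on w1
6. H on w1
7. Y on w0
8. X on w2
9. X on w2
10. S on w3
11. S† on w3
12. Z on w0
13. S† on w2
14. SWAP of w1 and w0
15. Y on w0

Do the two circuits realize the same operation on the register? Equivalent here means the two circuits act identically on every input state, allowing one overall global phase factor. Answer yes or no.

Yes, they are equivalent — the unitaries differ by at most a global phase.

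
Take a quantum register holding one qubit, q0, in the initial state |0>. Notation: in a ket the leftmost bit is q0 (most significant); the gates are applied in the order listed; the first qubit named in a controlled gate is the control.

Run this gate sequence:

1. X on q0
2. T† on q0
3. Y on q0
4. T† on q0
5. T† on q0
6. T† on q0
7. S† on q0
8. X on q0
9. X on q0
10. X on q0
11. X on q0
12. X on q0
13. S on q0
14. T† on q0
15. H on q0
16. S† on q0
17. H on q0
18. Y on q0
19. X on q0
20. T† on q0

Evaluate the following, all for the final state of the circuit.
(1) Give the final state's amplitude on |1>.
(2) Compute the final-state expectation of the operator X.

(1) The amplitude on |1> is (1 - I)*exp(3*I*pi/4)/2.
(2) The observable X averages to sqrt(2)/2.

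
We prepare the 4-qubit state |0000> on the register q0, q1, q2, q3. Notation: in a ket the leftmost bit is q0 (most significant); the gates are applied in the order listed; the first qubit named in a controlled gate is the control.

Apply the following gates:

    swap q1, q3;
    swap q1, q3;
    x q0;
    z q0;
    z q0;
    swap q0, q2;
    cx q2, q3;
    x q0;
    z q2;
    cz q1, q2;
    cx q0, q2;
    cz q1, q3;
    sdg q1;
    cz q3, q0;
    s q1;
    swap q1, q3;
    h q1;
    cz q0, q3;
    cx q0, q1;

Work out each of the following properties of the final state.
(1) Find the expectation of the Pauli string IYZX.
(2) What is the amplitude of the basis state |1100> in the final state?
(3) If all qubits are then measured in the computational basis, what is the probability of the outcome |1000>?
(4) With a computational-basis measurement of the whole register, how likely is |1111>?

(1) The observable IYZX averages to 0. Key observation: gates 1-2 undo each other exactly, leaving only the rest of the circuit to track.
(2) The final state's coefficient on |1100> equals sqrt(2)/2.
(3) A full measurement returns |1000> with probability 1/2.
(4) The probability of measuring |1111> is 0.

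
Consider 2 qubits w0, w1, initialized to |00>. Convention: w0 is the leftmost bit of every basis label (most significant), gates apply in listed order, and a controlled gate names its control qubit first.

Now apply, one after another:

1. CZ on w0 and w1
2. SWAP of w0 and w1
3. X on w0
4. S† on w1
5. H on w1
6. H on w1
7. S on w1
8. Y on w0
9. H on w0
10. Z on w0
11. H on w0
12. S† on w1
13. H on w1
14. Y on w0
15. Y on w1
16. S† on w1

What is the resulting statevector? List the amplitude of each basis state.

The resulting statevector has amplitude sqrt(2)*I/2 on |00>, -sqrt(2)/2 on |01>, 0 on |10>, 0 on |11>. Key observation: steps 4-7 multiply out to the identity, so the circuit reduces to the remaining gates.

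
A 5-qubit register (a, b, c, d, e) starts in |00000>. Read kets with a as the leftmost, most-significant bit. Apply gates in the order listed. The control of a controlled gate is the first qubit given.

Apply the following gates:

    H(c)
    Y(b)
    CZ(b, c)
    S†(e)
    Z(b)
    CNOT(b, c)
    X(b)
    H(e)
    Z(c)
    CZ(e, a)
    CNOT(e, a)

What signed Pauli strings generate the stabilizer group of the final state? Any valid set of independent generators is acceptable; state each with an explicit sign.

The stabilizer group can be generated by +XIIIX, +IIXII, +ZIIIZ, +IZIII, +IIIZI, among other valid generating sets.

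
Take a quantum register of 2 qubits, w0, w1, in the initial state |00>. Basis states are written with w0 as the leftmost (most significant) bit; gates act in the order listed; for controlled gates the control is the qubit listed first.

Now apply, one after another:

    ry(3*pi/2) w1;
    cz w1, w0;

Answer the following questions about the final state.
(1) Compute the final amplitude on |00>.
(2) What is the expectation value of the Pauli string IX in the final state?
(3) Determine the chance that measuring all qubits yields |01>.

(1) The amplitude on |00> is -sqrt(2)/2.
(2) In the final state, IX has expectation -1.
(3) Outcome |01> occurs with probability 1/2.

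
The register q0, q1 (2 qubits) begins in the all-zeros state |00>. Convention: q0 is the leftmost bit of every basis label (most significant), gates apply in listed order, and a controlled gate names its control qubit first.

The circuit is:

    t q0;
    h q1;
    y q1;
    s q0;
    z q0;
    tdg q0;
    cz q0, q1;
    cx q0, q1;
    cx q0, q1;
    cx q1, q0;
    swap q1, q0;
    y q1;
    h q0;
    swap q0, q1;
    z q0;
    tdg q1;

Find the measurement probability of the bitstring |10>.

A full measurement returns |10> with probability 1/4.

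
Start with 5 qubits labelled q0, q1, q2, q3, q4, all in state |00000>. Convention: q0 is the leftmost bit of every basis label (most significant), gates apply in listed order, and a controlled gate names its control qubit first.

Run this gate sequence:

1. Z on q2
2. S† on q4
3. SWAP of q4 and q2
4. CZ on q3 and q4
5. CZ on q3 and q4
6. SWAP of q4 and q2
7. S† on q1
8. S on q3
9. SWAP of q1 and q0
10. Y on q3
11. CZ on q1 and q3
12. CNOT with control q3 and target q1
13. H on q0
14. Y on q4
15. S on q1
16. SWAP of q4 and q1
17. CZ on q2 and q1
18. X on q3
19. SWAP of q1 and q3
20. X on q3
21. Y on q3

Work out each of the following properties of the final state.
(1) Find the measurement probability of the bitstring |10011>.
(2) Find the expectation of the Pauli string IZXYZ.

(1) The probability of measuring |10011> is 1/2. Key observation: the block from step 3 through step 6 cancels to the identity and can be dropped.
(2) In the final state, IZXYZ has expectation 0.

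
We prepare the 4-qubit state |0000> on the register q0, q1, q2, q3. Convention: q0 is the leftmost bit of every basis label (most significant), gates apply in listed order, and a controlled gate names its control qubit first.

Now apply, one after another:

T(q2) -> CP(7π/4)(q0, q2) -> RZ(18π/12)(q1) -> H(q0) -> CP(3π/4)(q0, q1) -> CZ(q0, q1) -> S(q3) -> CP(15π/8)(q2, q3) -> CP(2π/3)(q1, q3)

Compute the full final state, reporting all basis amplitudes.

After the circuit, the state carries amplitude -sqrt(2)*exp(I*pi/4)/2 on |0000>, -sqrt(2)*exp(I*pi/4)/2 on |1000>, and 0 on every other basis state.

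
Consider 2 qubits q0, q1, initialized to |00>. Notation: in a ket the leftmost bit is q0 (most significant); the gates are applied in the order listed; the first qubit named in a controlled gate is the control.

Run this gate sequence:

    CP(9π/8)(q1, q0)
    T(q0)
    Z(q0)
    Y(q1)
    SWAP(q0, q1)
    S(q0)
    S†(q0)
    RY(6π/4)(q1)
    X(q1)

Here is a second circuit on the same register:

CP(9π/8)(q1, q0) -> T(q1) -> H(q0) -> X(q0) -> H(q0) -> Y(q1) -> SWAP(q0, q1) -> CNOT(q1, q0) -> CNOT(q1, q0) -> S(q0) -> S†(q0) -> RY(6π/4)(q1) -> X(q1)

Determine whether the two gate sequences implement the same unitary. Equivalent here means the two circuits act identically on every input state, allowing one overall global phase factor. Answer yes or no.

No — the two circuits implement different unitaries, even allowing a global phase.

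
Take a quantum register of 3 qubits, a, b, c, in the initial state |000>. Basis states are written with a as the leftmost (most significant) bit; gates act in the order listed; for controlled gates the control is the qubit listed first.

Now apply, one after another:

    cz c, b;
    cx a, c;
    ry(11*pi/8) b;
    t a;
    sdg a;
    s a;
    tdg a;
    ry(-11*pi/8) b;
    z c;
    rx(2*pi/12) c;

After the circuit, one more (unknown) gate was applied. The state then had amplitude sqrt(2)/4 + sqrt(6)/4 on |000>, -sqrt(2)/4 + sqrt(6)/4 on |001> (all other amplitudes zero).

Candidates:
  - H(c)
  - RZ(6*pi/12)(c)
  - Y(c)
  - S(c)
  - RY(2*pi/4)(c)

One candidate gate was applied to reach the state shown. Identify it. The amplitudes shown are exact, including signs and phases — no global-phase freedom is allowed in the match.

The unique candidate consistent with the amplitudes is S(c). Key observation: the block from step 3 through step 8 cancels to the identity and can be dropped.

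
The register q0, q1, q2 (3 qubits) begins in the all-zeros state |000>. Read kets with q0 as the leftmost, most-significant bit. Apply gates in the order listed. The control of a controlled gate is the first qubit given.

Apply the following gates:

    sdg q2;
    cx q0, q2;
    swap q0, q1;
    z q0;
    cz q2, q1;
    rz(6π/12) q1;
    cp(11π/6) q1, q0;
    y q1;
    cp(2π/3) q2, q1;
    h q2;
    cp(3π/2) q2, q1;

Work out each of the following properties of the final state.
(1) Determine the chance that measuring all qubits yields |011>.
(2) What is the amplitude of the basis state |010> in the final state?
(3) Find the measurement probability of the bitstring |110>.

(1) Outcome |011> occurs with probability 1/2.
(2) The final state's coefficient on |010> equals sqrt(2)*exp(I*pi/4)/2.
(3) The probability of measuring |110> is 0.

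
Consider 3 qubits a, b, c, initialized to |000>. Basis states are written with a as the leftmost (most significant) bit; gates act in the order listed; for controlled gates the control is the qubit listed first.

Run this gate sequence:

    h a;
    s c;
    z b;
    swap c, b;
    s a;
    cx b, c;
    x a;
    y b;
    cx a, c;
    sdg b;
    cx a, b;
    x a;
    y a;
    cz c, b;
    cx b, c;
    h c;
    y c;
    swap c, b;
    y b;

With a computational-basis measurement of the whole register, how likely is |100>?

The probability of measuring |100> is 1/4.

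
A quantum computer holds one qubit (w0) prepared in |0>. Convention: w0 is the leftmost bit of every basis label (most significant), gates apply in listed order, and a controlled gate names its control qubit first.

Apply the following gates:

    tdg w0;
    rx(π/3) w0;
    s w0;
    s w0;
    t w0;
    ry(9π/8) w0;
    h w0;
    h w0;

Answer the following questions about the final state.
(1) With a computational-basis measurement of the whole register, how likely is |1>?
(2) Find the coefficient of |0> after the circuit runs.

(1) A full measurement returns |1> with probability sqrt(12 - 6*sqrt(2))/16 + sqrt(sqrt(2) + 2)/8 + 1/2.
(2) |0> carries amplitude -sqrt(3)*cos(7*pi/16)/2 - I*exp(I*pi/4)*sin(7*pi/16)/2 in the final state.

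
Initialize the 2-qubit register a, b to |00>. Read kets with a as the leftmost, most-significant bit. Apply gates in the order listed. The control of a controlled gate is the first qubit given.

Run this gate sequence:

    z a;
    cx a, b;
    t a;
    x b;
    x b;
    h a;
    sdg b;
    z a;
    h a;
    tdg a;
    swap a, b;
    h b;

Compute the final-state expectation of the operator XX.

The observable XX averages to 0.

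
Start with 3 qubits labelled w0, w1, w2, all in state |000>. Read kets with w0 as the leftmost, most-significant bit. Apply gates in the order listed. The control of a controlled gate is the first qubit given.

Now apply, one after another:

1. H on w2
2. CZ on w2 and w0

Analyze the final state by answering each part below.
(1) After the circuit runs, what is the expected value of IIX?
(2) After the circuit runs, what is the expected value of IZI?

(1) The observable IIX averages to 1.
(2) In the final state, IZI has expectation 1.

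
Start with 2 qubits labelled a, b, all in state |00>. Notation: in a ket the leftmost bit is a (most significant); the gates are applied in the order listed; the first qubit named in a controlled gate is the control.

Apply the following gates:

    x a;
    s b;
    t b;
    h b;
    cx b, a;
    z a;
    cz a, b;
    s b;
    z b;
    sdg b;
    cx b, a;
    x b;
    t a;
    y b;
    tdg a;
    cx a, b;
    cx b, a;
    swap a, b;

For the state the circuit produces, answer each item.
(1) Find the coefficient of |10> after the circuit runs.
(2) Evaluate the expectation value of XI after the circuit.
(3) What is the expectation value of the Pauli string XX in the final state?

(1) |10> carries amplitude sqrt(2)*I/2 in the final state.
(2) In the final state, XI has expectation 0.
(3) In the final state, XX has expectation -1.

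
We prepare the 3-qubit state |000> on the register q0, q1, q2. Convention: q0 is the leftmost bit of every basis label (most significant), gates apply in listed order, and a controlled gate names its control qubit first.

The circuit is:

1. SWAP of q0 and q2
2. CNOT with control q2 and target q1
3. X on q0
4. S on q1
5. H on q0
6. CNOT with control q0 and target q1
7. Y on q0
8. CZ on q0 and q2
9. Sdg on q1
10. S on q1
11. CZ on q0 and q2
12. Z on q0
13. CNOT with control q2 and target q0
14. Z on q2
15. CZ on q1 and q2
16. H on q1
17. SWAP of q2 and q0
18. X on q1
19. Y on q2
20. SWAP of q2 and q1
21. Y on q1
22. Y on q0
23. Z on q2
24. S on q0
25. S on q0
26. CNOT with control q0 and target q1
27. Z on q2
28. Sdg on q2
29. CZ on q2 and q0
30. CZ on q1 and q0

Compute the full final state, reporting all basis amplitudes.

The final amplitudes are 0 on |000>, 0 on |001>, 0 on |010>, 0 on |011>, -1/2 on |100>, -I/2 on |101>, 1/2 on |110>, -I/2 on |111>.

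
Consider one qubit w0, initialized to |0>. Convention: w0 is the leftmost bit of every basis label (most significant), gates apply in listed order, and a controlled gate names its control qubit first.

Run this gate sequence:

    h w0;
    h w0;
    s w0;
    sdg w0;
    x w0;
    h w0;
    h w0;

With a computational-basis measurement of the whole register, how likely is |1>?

A full measurement returns |1> with probability 1.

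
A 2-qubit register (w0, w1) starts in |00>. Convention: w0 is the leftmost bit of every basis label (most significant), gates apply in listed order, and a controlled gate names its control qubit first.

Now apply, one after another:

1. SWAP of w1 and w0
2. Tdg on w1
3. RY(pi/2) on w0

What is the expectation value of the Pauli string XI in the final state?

In the final state, XI has expectation 1.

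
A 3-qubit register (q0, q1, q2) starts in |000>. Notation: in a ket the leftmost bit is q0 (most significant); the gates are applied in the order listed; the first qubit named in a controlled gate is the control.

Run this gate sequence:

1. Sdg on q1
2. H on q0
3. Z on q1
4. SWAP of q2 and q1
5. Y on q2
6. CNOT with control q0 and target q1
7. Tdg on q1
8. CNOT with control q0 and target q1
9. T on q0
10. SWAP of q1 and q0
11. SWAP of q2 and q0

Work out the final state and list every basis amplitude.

The resulting statevector has amplitude sqrt(2)*I/2 on |100>, sqrt(2)*I/2 on |110>, and 0 on every other basis state.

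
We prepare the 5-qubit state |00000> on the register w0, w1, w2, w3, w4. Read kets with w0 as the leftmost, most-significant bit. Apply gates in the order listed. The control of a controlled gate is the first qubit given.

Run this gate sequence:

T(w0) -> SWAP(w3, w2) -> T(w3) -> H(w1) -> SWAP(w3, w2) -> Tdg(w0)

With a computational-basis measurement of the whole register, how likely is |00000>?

A full measurement returns |00000> with probability 1/2.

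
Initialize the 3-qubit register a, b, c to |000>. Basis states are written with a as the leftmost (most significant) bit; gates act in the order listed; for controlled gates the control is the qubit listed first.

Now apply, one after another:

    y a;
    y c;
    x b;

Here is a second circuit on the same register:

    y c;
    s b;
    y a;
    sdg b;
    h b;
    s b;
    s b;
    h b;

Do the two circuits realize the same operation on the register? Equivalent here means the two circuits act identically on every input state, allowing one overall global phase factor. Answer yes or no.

Yes, they are equivalent — the unitaries differ by at most a global phase.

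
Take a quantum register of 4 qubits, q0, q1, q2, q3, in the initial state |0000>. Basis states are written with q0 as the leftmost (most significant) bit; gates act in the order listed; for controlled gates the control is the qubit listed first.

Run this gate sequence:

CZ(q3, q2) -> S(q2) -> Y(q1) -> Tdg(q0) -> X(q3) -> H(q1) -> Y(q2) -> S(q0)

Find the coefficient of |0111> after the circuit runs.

|0111> carries amplitude sqrt(2)/2 in the final state.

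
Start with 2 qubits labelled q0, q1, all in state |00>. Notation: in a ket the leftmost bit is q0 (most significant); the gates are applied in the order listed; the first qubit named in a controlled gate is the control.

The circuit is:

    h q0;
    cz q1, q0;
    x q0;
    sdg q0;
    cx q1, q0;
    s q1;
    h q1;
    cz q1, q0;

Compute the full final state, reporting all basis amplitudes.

The resulting statevector has amplitude 1/2 on |00>, 1/2 on |01>, -I/2 on |10>, I/2 on |11>.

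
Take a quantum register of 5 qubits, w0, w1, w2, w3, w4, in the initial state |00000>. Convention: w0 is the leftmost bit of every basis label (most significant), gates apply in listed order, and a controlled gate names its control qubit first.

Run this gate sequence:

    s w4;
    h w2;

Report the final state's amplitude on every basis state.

The resulting statevector has amplitude sqrt(2)/2 on |00000>, sqrt(2)/2 on |00100>, and 0 on every other basis state.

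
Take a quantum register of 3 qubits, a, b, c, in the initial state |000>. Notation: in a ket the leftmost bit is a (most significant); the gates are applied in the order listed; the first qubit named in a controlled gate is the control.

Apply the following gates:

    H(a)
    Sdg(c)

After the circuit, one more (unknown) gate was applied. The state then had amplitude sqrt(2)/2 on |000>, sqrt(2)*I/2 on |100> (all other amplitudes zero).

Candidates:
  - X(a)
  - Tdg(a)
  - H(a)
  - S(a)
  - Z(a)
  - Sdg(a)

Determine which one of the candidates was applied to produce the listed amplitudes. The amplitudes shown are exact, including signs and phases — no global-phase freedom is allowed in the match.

The applied gate was S(a).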